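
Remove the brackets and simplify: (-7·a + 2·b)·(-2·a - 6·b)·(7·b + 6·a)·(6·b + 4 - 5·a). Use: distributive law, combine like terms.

986·a²·b² + 1304·a²·b - 1126·a³·b + 336·a³ - 420·a⁴ + 1584·a·b³ + 776·a·b² - 504·b⁴ - 336·b³

(-7·a + 2·b)·(-2·a - 6·b)·(7·b + 6·a)·(6·b + 4 - 5·a)
= (14·a² + 42·a·b - 4·a·b - 12·b²)·(7·b + 6·a)·(6·b + 4 - 5·a)    [distributive law]
= (14·a² + 38·a·b - 12·b²)·(7·b + 6·a)·(6·b + 4 - 5·a)    [combine like terms]
= (98·a²·b + 84·a³ + 266·a·b² + 228·a²·b - 84·b³ - 72·a·b²)·(6·b + 4 - 5·a)    [distributive law]
= (326·a²·b + 84·a³ + 194·a·b² - 84·b³)·(6·b + 4 - 5·a)    [combine like terms]
= 1956·a²·b² + 1304·a²·b - 1630·a³·b + 504·a³·b + 336·a³ - 420·a⁴ + 1164·a·b³ + 776·a·b² - 970·a²·b² - 504·b⁴ - 336·b³ + 420·a·b³    [distributive law]
= 986·a²·b² + 1304·a²·b - 1126·a³·b + 336·a³ - 420·a⁴ + 1584·a·b³ + 776·a·b² - 504·b⁴ - 336·b³    [combine like terms]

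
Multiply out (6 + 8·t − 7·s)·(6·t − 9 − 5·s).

−36·t − 54 + 33·s + 48·t^2 − 82·s·t + 35·s^2

(6 + 8·t − 7·s)·(6·t − 9 − 5·s)
= 36·t − 54 − 30·s + 48·t^2 − 72·t − 40·s·t − 42·s·t + 63·s + 35·s^2    [distributive law]
= −36·t − 54 + 33·s + 48·t^2 − 82·s·t + 35·s^2    [combine like terms]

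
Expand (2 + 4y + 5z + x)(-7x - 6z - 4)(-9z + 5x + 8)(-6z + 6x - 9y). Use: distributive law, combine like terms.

2244xz² - 1080x²z + 4470xyz - 876x³ - 510x²y - 1104x² + 888xy - 288z³ - 144yz² + 1104z² + 2424yz + 384z - 384x + 576y - 1467xyz² + 2910x²yz - 1188xy²z - 525x³y + 1260x²y² + 2736xy² - 3726yz³ - 1944y²z² + 432y²z + 1152y² + 306xz³ + 2166x²z² - 642x³z - 1620z⁴ - 210x⁴

(2 + 4y + 5z + x)(-7x - 6z - 4)(-9z + 5x + 8)(-6z + 6x - 9y)
= (-14x - 12z - 8 - 28xy - 24yz - 16y - 35xz - 30z² - 20z - 7x² - 6xz - 4x)(-9z + 5x + 8)(-6z + 6x - 9y)    [distributive law]
= (-18x - 32z - 8 - 28xy - 24yz - 16y - 41xz - 30z² - 7x²)(-9z + 5x + 8)(-6z + 6x - 9y)    [combine like terms]
= (162xz - 90x² - 144x + 288z² - 160xz - 256z + 72z - 40x - 64 + 252xyz - 140x²y - 224xy + 216yz² - 120xyz - 192yz + 144yz - 80xy - 128y + 369xz² - 205x²z - 328xz + 270z³ - 150xz² - 240z² + 63x²z - 35x³ - 56x²)(-6z + 6x - 9y)    [distributive law]
= (-326xz - 146x² - 184x + 48z² - 184z - 64 + 132xyz - 140x²y - 304xy + 216yz² - 48yz - 128y + 219xz² - 142x²z + 270z³ - 35x³)(-6z + 6x - 9y)    [combine like terms]
= 1956xz² - 1956x²z + 2934xyz + 876x²z - 876x³ + 1314x²y + 1104xz - 1104x² + 1656xy - 288z³ + 288xz² - 432yz² + 1104z² - 1104xz + 1656yz + 384z - 384x + 576y - 792xyz² + 792x²yz - 1188xy²z + 840x²yz - 840x³y + 1260x²y² + 1824xyz - 1824x²y + 2736xy² - 1296yz³ + 1296xyz² - 1944y²z² + 288yz² - 288xyz + 432y²z + 768yz - 768xy + 1152y² - 1314xz³ + 1314x²z² - 1971xyz² + 852x²z² - 852x³z + 1278x²yz - 1620z⁴ + 1620xz³ - 2430yz³ + 210x³z - 210x⁴ + 315x³y    [distributive law]
= 2244xz² - 1080x²z + 4470xyz - 876x³ - 510x²y - 1104x² + 888xy - 288z³ - 144yz² + 1104z² + 2424yz + 384z - 384x + 576y - 1467xyz² + 2910x²yz - 1188xy²z - 525x³y + 1260x²y² + 2736xy² - 3726yz³ - 1944y²z² + 432y²z + 1152y² + 306xz³ + 2166x²z² - 642x³z - 1620z⁴ - 210x⁴    [combine like terms]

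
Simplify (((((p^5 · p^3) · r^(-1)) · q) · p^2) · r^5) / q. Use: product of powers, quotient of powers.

p^10r^4

(((((p^5 · p^3) · r^(-1)) · q) · p^2) · r^5) / q
= ((((p^8 · r^(-1)) · q) · p^2) · r^5) / q    [product of powers]
= p^10r^4    [quotient of powers; product of powers]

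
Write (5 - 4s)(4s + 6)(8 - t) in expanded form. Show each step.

(5 - 4s)(4s + 6)(8 - t)
= (20s + 30 - 16s² - 24s)(8 - t)    [distributive law]
= (-4s + 30 - 16s²)(8 - t)    [combine like terms]
= -32s + 4st + 240 - 30t - 128s² + 16s²t    [distributive law]

-32s + 4st + 240 - 30t - 128s² + 16s²t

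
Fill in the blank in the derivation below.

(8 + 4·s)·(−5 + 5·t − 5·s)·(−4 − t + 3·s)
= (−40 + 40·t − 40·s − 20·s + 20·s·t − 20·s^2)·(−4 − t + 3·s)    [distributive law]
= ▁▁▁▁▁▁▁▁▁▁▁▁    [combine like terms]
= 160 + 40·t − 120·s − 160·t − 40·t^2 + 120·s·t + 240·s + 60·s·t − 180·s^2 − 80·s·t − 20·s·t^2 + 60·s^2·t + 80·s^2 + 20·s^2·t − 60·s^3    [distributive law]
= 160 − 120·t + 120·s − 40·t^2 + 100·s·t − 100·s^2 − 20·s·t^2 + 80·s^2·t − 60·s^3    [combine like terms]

After combine like terms, the bracketed line is:

(−40 + 40·t − 60·s + 20·s·t − 20·s^2)·(−4 − t + 3·s)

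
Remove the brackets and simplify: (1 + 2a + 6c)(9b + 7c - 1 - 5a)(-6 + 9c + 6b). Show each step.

-60b - 237bc + 54b^2 - 15c - 243c^2 + 6 + 42a + 33ac - 150ab + 66abc + 108ab^2 - 144ac^2 + 60a^2 - 90a^2c - 60a^2b + 738bc^2 + 324b^2c + 378c^3

(1 + 2a + 6c)(9b + 7c - 1 - 5a)(-6 + 9c + 6b)
= (9b + 7c - 1 - 5a + 18ab + 14ac - 2a - 10a^2 + 54bc + 42c^2 - 6c - 30ac)(-6 + 9c + 6b)    [distributive law]
= (9b + c - 1 - 7a + 18ab - 16ac - 10a^2 + 54bc + 42c^2)(-6 + 9c + 6b)    [combine like terms]
= -54b + 81bc + 54b^2 - 6c + 9c^2 + 6bc + 6 - 9c - 6b + 42a - 63ac - 42ab - 108ab + 162abc + 108ab^2 + 96ac - 144ac^2 - 96abc + 60a^2 - 90a^2c - 60a^2b - 324bc + 486bc^2 + 324b^2c - 252c^2 + 378c^3 + 252bc^2    [distributive law]
= -60b - 237bc + 54b^2 - 15c - 243c^2 + 6 + 42a + 33ac - 150ab + 66abc + 108ab^2 - 144ac^2 + 60a^2 - 90a^2c - 60a^2b + 738bc^2 + 324b^2c + 378c^3    [combine like terms]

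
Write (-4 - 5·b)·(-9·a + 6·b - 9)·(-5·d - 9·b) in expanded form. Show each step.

(-4 - 5·b)·(-9·a + 6·b - 9)·(-5·d - 9·b)
= (36·a - 24·b + 36 + 45·a·b - 30·b^2 + 45·b)·(-5·d - 9·b)    [distributive law]
= (36·a + 21·b + 36 + 45·a·b - 30·b^2)·(-5·d - 9·b)    [combine like terms]
= -180·a·d - 324·a·b - 105·b·d - 189·b^2 - 180·d - 324·b - 225·a·b·d - 405·a·b^2 + 150·b^2·d + 270·b^3    [distributive law]

-180·a·d - 324·a·b - 105·b·d - 189·b^2 - 180·d - 324·b - 225·a·b·d - 405·a·b^2 + 150·b^2·d + 270·b^3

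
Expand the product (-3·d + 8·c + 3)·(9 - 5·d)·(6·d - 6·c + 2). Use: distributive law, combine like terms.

(-3·d + 8·c + 3)·(9 - 5·d)·(6·d - 6·c + 2)
= (-27·d + 15·d^2 + 72·c - 40·c·d + 27 - 15·d)·(6·d - 6·c + 2)    [distributive law]
= (-42·d + 15·d^2 + 72·c - 40·c·d + 27)·(6·d - 6·c + 2)    [combine like terms]
= -252·d^2 + 252·c·d - 84·d + 90·d^3 - 90·c·d^2 + 30·d^2 + 432·c·d - 432·c^2 + 144·c - 240·c·d^2 + 240·c^2·d - 80·c·d + 162·d - 162·c + 54    [distributive law]
= -222·d^2 + 604·c·d + 78·d + 90·d^3 - 330·c·d^2 - 432·c^2 - 18·c + 240·c^2·d + 54    [combine like terms]

-222·d^2 + 604·c·d + 78·d + 90·d^3 - 330·c·d^2 - 432·c^2 - 18·c + 240·c^2·d + 54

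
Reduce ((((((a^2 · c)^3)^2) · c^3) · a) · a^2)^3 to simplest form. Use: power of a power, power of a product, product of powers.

a^45c^27

((((((a^2 · c)^3)^2) · c^3) · a) · a^2)^3
= ((((((a^2 · c)^3)^2) · c^3) · a)^3) · ((a^2)^3)    [power of a product]
= ((((((a^2 · c)^3)^2) · c^3)^3) · (a^3)) · ((a^2)^3)    [power of a product]
= ((((((a^2 · c)^3)^2)^3) · ((c^3)^3)) · (a^3)) · ((a^2)^3)    [power of a product]
= (((((a^2 · c)^3)^6) · ((c^3)^3)) · (a^3)) · ((a^2)^3)    [power of a power]
= ((((a^2 · c)^18) · ((c^3)^3)) · (a^3)) · ((a^2)^3)    [power of a power]
= (((((a^2)^18) · (c^18)) · ((c^3)^3)) · (a^3)) · ((a^2)^3)    [power of a product]
= (((a^36 · (c^18)) · ((c^3)^3)) · (a^3)) · ((a^2)^3)    [power of a power]
= (((a^36 · c^18) · c^9) · (a^3)) · ((a^2)^3)    [power of a power]
= (((a^36 · c^18) · c^9) · a^3) · a^6    [power of a power]
= a^45c^27    [product of powers]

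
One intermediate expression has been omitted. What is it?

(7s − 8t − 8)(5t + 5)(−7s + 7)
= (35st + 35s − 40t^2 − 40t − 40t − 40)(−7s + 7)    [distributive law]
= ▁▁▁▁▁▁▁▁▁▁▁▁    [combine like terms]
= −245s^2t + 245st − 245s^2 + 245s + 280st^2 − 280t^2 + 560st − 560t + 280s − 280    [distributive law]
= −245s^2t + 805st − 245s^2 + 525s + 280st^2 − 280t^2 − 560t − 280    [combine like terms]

By combine like terms:

(35st + 35s − 40t^2 − 80t − 40)(−7s + 7)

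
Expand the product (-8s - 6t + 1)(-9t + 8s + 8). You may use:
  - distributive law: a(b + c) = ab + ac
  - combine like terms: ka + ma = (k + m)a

(-8s - 6t + 1)(-9t + 8s + 8)
= 72st - 64s^2 - 64s + 54t^2 - 48st - 48t - 9t + 8s + 8    [distributive law]
= 24st - 64s^2 - 56s + 54t^2 - 57t + 8    [combine like terms]

24st - 64s^2 - 56s + 54t^2 - 57t + 8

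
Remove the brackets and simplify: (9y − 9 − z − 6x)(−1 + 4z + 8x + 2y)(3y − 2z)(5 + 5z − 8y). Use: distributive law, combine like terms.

−621y^2 + 333y^2z + 918y^3 + 24yz − 1215yz^2 + 970y^2z^2 − 258y^3z − 464yz^3 + 2484xy^2 + 2628xy^2z − 1440xy^3 − 3126xyz − 1592xyz^2 − 432y^4 + 135y − 90z + 260z^2 + 390z^3 − 990xy + 660xz + 980xz^2 + 40z^4 + 320xz^3 − 720x^2y − 1488x^2yz + 1152x^2y^2 + 480x^2z + 480x^2z^2

(9y − 9 − z − 6x)(−1 + 4z + 8x + 2y)(3y − 2z)(5 + 5z − 8y)
= (−9y + 36yz + 72xy + 18y^2 + 9 − 36z − 72x − 18y + z − 4z^2 − 8xz − 2yz + 6x − 24xz − 48x^2 − 12xy)(3y − 2z)(5 + 5z − 8y)    [distributive law]
= (−27y + 34yz + 60xy + 18y^2 + 9 − 35z − 66x − 4z^2 − 32xz − 48x^2)(3y − 2z)(5 + 5z − 8y)    [combine like terms]
= (−81y^2 + 54yz + 102y^2z − 68yz^2 + 180xy^2 − 120xyz + 54y^3 − 36y^2z + 27y − 18z − 105yz + 70z^2 − 198xy + 132xz − 12yz^2 + 8z^3 − 96xyz + 64xz^2 − 144x^2y + 96x^2z)(5 + 5z − 8y)    [distributive law]
= (−81y^2 − 51yz + 66y^2z − 80yz^2 + 180xy^2 − 216xyz + 54y^3 + 27y − 18z + 70z^2 − 198xy + 132xz + 8z^3 + 64xz^2 − 144x^2y + 96x^2z)(5 + 5z − 8y)    [combine like terms]
= −405y^2 − 405y^2z + 648y^3 − 255yz − 255yz^2 + 408y^2z + 330y^2z + 330y^2z^2 − 528y^3z − 400yz^2 − 400yz^3 + 640y^2z^2 + 900xy^2 + 900xy^2z − 1440xy^3 − 1080xyz − 1080xyz^2 + 1728xy^2z + 270y^3 + 270y^3z − 432y^4 + 135y + 135yz − 216y^2 − 90z − 90z^2 + 144yz + 350z^2 + 350z^3 − 560yz^2 − 990xy − 990xyz + 1584xy^2 + 660xz + 660xz^2 − 1056xyz + 40z^3 + 40z^4 − 64yz^3 + 320xz^2 + 320xz^3 − 512xyz^2 − 720x^2y − 720x^2yz + 1152x^2y^2 + 480x^2z + 480x^2z^2 − 768x^2yz    [distributive law]
= −621y^2 + 333y^2z + 918y^3 + 24yz − 1215yz^2 + 970y^2z^2 − 258y^3z − 464yz^3 + 2484xy^2 + 2628xy^2z − 1440xy^3 − 3126xyz − 1592xyz^2 − 432y^4 + 135y − 90z + 260z^2 + 390z^3 − 990xy + 660xz + 980xz^2 + 40z^4 + 320xz^3 − 720x^2y − 1488x^2yz + 1152x^2y^2 + 480x^2z + 480x^2z^2    [combine like terms]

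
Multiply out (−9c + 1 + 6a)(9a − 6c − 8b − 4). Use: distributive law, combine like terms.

−117ac + 54c² + 72bc + 30c − 15a − 8b − 4 + 54a² − 48ab

(−9c + 1 + 6a)(9a − 6c − 8b − 4)
= −81ac + 54c² + 72bc + 36c + 9a − 6c − 8b − 4 + 54a² − 36ac − 48ab − 24a    [distributive law]
= −117ac + 54c² + 72bc + 30c − 15a − 8b − 4 + 54a² − 48ab    [combine like terms]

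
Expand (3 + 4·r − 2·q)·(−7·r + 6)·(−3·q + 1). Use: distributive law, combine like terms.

(3 + 4·r − 2·q)·(−7·r + 6)·(−3·q + 1)
= (−21·r + 18 − 28·r^2 + 24·r + 14·q·r − 12·q)·(−3·q + 1)    [distributive law]
= (3·r + 18 − 28·r^2 + 14·q·r − 12·q)·(−3·q + 1)    [combine like terms]
= −9·q·r + 3·r − 54·q + 18 + 84·q·r^2 − 28·r^2 − 42·q^2·r + 14·q·r + 36·q^2 − 12·q    [distributive law]
= 5·q·r + 3·r − 66·q + 18 + 84·q·r^2 − 28·r^2 − 42·q^2·r + 36·q^2    [combine like terms]

5·q·r + 3·r − 66·q + 18 + 84·q·r^2 − 28·r^2 − 42·q^2·r + 36·q^2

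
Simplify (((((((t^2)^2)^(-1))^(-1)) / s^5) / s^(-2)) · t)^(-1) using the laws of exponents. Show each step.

s^3·t^(-5)

(((((((t^2)^2)^(-1))^(-1)) / s^5) / s^(-2)) · t)^(-1)
= (((((((t^2)^2)^(-1))^(-1)) / s^5) / s^(-2))^(-1)) · (t^(-1))    [power of a product]
= (((((((t^2)^2)^(-1))^(-1)) / s^5)^(-1)) / ((s^(-2))^(-1))) · (t^(-1))    [power of a quotient]
= (((((((t^2)^2)^(-1))^(-1))^(-1)) / ((s^5)^(-1))) / ((s^(-2))^(-1))) · (t^(-1))    [power of a quotient]
= ((((((t^2)^2)^(-1))^1) / ((s^5)^(-1))) / ((s^(-2))^(-1))) · (t^(-1))    [power of a power]
= (((((t^2)^2)^(-1)) / ((s^5)^(-1))) / ((s^(-2))^(-1))) · (t^(-1))    [power of a power]
= ((((t^2)^(-2)) / ((s^5)^(-1))) / ((s^(-2))^(-1))) · (t^(-1))    [power of a power]
= ((t^(-4) / ((s^5)^(-1))) / ((s^(-2))^(-1))) · (t^(-1))    [power of a power]
= ((t^(-4) / s^(-5)) / ((s^(-2))^(-1))) · (t^(-1))    [power of a power]
= ((t^(-4) / s^(-5)) / s^2) · (t^(-1))    [power of a power]
= s^3·t^(-5)    [quotient of powers; product of powers]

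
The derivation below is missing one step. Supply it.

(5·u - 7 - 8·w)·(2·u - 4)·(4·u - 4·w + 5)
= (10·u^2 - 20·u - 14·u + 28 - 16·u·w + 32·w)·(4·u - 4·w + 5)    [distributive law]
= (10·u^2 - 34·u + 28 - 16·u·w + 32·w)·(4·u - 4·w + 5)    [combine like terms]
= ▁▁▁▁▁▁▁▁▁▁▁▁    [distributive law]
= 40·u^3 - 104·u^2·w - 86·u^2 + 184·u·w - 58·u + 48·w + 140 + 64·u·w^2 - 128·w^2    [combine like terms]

Applying distributive law to the line above:

40·u^3 - 40·u^2·w + 50·u^2 - 136·u^2 + 136·u·w - 170·u + 112·u - 112·w + 140 - 64·u^2·w + 64·u·w^2 - 80·u·w + 128·u·w - 128·w^2 + 160·w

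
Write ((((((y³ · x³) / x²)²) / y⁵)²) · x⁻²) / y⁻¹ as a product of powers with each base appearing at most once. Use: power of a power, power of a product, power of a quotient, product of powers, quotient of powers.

x²·y³

((((((y³ · x³) / x²)²) / y⁵)²) · x⁻²) / y⁻¹
= ((((((y³ · x³) / x²)²)²) / ((y⁵)²)) · x⁻²) / y⁻¹    [power of a quotient]
= (((((y³ · x³) / x²)⁴) / ((y⁵)²)) · x⁻²) / y⁻¹    [power of a power]
= (((((y³ · x³)⁴) / ((x²)⁴)) / ((y⁵)²)) · x⁻²) / y⁻¹    [power of a quotient]
= ((((((y³)⁴) · ((x³)⁴)) / ((x²)⁴)) / ((y⁵)²)) · x⁻²) / y⁻¹    [power of a product]
= ((((y¹² · ((x³)⁴)) / ((x²)⁴)) / ((y⁵)²)) · x⁻²) / y⁻¹    [power of a power]
= ((((y¹² · x¹²) / ((x²)⁴)) / ((y⁵)²)) · x⁻²) / y⁻¹    [power of a power]
= ((((y¹² · x¹²) / x⁸) / ((y⁵)²)) · x⁻²) / y⁻¹    [power of a power]
= ((((y¹² · x¹²) / x⁸) / y¹⁰) · x⁻²) / y⁻¹    [power of a power]
= x²·y³    [quotient of powers; product of powers]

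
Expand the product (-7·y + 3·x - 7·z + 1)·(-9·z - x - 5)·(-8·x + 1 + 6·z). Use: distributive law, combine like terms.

(-7·y + 3·x - 7·z + 1)·(-9·z - x - 5)·(-8·x + 1 + 6·z)
= (63·y·z + 7·x·y + 35·y - 27·x·z - 3·x² - 15·x + 63·z² + 7·x·z + 35·z - 9·z - x - 5)·(-8·x + 1 + 6·z)    [distributive law]
= (63·y·z + 7·x·y + 35·y - 20·x·z - 3·x² - 16·x + 63·z² + 26·z - 5)·(-8·x + 1 + 6·z)    [combine like terms]
= -504·x·y·z + 63·y·z + 378·y·z² - 56·x²·y + 7·x·y + 42·x·y·z - 280·x·y + 35·y + 210·y·z + 160·x²·z - 20·x·z - 120·x·z² + 24·x³ - 3·x² - 18·x²·z + 128·x² - 16·x - 96·x·z - 504·x·z² + 63·z² + 378·z³ - 208·x·z + 26·z + 156·z² + 40·x - 5 - 30·z    [distributive law]
= -462·x·y·z + 273·y·z + 378·y·z² - 56·x²·y - 273·x·y + 35·y + 142·x²·z - 324·x·z - 624·x·z² + 24·x³ + 125·x² + 24·x + 219·z² + 378·z³ - 4·z - 5    [combine like terms]

-462·x·y·z + 273·y·z + 378·y·z² - 56·x²·y - 273·x·y + 35·y + 142·x²·z - 324·x·z - 624·x·z² + 24·x³ + 125·x² + 24·x + 219·z² + 378·z³ - 4·z - 5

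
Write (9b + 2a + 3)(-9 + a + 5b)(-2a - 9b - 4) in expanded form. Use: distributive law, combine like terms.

(9b + 2a + 3)(-9 + a + 5b)(-2a - 9b - 4)
= (-81b + 9ab + 45b^2 - 18a + 2a^2 + 10ab - 27 + 3a + 15b)(-2a - 9b - 4)    [distributive law]
= (-66b + 19ab + 45b^2 - 15a + 2a^2 - 27)(-2a - 9b - 4)    [combine like terms]
= 132ab + 594b^2 + 264b - 38a^2b - 171ab^2 - 76ab - 90ab^2 - 405b^3 - 180b^2 + 30a^2 + 135ab + 60a - 4a^3 - 18a^2b - 8a^2 + 54a + 243b + 108    [distributive law]
= 191ab + 414b^2 + 507b - 56a^2b - 261ab^2 - 405b^3 + 22a^2 + 114a - 4a^3 + 108    [combine like terms]

191ab + 414b^2 + 507b - 56a^2b - 261ab^2 - 405b^3 + 22a^2 + 114a - 4a^3 + 108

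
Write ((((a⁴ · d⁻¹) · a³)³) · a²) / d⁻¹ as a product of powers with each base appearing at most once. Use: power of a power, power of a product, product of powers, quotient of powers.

a²³·d⁻²

((((a⁴ · d⁻¹) · a³)³) · a²) / d⁻¹
= ((((a⁴ · d⁻¹)³) · ((a³)³)) · a²) / d⁻¹    [power of a product]
= (((((a⁴)³) · ((d⁻¹)³)) · ((a³)³)) · a²) / d⁻¹    [power of a product]
= (((a¹² · ((d⁻¹)³)) · ((a³)³)) · a²) / d⁻¹    [power of a power]
= (((a¹² · d⁻³) · ((a³)³)) · a²) / d⁻¹    [power of a power]
= (((a¹² · d⁻³) · a⁹) · a²) / d⁻¹    [power of a power]
= a²³·d⁻²    [quotient of powers; product of powers]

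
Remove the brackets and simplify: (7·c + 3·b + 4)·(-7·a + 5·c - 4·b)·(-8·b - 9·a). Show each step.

509·a·b·c + 441·a^2·c - 280·b·c^2 - 315·a·c^2 + 104·b^2·c + 276·a·b^2 + 189·a^2·b + 96·b^3 + 368·a·b + 252·a^2 - 160·b·c - 180·a·c + 128·b^2

(7·c + 3·b + 4)·(-7·a + 5·c - 4·b)·(-8·b - 9·a)
= (-49·a·c + 35·c^2 - 28·b·c - 21·a·b + 15·b·c - 12·b^2 - 28·a + 20·c - 16·b)·(-8·b - 9·a)    [distributive law]
= (-49·a·c + 35·c^2 - 13·b·c - 21·a·b - 12·b^2 - 28·a + 20·c - 16·b)·(-8·b - 9·a)    [combine like terms]
= 392·a·b·c + 441·a^2·c - 280·b·c^2 - 315·a·c^2 + 104·b^2·c + 117·a·b·c + 168·a·b^2 + 189·a^2·b + 96·b^3 + 108·a·b^2 + 224·a·b + 252·a^2 - 160·b·c - 180·a·c + 128·b^2 + 144·a·b    [distributive law]
= 509·a·b·c + 441·a^2·c - 280·b·c^2 - 315·a·c^2 + 104·b^2·c + 276·a·b^2 + 189·a^2·b + 96·b^3 + 368·a·b + 252·a^2 - 160·b·c - 180·a·c + 128·b^2    [combine like terms]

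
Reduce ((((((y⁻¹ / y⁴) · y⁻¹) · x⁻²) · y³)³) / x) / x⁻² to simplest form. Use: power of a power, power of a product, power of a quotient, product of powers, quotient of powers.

x⁻⁵y⁻⁹

((((((y⁻¹ / y⁴) · y⁻¹) · x⁻²) · y³)³) / x) / x⁻²
= ((((((y⁻¹ / y⁴) · y⁻¹) · x⁻²)³) · ((y³)³)) / x) / x⁻²    [power of a product]
= ((((((y⁻¹ / y⁴) · y⁻¹)³) · ((x⁻²)³)) · ((y³)³)) / x) / x⁻²    [power of a product]
= ((((((y⁻¹ / y⁴)³) · ((y⁻¹)³)) · ((x⁻²)³)) · ((y³)³)) / x) / x⁻²    [power of a product]
= (((((((y⁻¹)³) / ((y⁴)³)) · ((y⁻¹)³)) · ((x⁻²)³)) · ((y³)³)) / x) / x⁻²    [power of a quotient]
= (((((y⁻³ / ((y⁴)³)) · ((y⁻¹)³)) · ((x⁻²)³)) · ((y³)³)) / x) / x⁻²    [power of a power]
= (((((y⁻³ / y¹²) · ((y⁻¹)³)) · ((x⁻²)³)) · ((y³)³)) / x) / x⁻²    [power of a power]
= ((((y⁻¹⁵ · ((y⁻¹)³)) · ((x⁻²)³)) · ((y³)³)) / x) / x⁻²    [quotient of powers]
= ((((y⁻¹⁵ · y⁻³) · ((x⁻²)³)) · ((y³)³)) / x) / x⁻²    [power of a power]
= (((y⁻¹⁸ · ((x⁻²)³)) · ((y³)³)) / x) / x⁻²    [product of powers]
= (((y⁻¹⁸ · x⁻⁶) · ((y³)³)) / x) / x⁻²    [power of a power]
= (((y⁻¹⁸ · x⁻⁶) · y⁹) / x) / x⁻²    [power of a power]
= x⁻⁵y⁻⁹    [quotient of powers; product of powers]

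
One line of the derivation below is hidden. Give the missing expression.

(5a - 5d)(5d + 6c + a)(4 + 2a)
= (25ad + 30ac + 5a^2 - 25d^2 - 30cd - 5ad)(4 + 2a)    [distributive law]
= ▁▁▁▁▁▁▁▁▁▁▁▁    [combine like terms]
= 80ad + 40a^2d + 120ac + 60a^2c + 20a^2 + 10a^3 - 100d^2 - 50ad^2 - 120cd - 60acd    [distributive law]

By combine like terms:

(20ad + 30ac + 5a^2 - 25d^2 - 30cd)(4 + 2a)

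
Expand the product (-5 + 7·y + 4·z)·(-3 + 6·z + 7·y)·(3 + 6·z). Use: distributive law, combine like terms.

(-5 + 7·y + 4·z)·(-3 + 6·z + 7·y)·(3 + 6·z)
= (15 - 30·z - 35·y - 21·y + 42·y·z + 49·y² - 12·z + 24·z² + 28·y·z)·(3 + 6·z)    [distributive law]
= (15 - 42·z - 56·y + 70·y·z + 49·y² + 24·z²)·(3 + 6·z)    [combine like terms]
= 45 + 90·z - 126·z - 252·z² - 168·y - 336·y·z + 210·y·z + 420·y·z² + 147·y² + 294·y²·z + 72·z² + 144·z³    [distributive law]
= 45 - 36·z - 180·z² - 168·y - 126·y·z + 420·y·z² + 147·y² + 294·y²·z + 144·z³    [combine like terms]

45 - 36·z - 180·z² - 168·y - 126·y·z + 420·y·z² + 147·y² + 294·y²·z + 144·z³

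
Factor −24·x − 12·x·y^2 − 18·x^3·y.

−24·x − 12·x·y^2 − 18·x^3·y
= 6(−4·x − 2·x·y^2 − 3·x^3·y)    [factor out 6]
= 6·x(−4 − 2·y^2 − 3·x^2·y)    [factor out x]

6·x(−4 − 2·y^2 − 3·x^2·y)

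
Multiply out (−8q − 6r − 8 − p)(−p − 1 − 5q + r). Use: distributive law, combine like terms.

13pq + 48q + 40q^2 + 22qr + 5pr − 2r − 6r^2 + 9p + 8 + p^2

(−8q − 6r − 8 − p)(−p − 1 − 5q + r)
= 8pq + 8q + 40q^2 − 8qr + 6pr + 6r + 30qr − 6r^2 + 8p + 8 + 40q − 8r + p^2 + p + 5pq − pr    [distributive law]
= 13pq + 48q + 40q^2 + 22qr + 5pr − 2r − 6r^2 + 9p + 8 + p^2    [combine like terms]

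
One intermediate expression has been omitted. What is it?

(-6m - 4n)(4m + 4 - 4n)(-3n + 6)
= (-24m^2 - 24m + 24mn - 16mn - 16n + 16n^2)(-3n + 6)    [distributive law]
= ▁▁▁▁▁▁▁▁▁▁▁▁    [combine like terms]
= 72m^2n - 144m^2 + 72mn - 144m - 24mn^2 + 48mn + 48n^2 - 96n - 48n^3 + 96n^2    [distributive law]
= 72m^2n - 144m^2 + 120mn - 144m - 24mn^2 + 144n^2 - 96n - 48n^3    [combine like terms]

After combine like terms, the bracketed line is:

(-24m^2 - 24m + 8mn - 16n + 16n^2)(-3n + 6)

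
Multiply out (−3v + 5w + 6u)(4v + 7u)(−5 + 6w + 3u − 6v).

60v² − 192v²w − 54uv² + 72v³ − 15uv − 132uvw − 243u²v − 100vw + 120vw² − 175uw + 210uw² + 357u²w − 210u² + 126u³

(−3v + 5w + 6u)(4v + 7u)(−5 + 6w + 3u − 6v)
= (−12v² − 21uv + 20vw + 35uw + 24uv + 42u²)(−5 + 6w + 3u − 6v)    [distributive law]
= (−12v² + 3uv + 20vw + 35uw + 42u²)(−5 + 6w + 3u − 6v)    [combine like terms]
= 60v² − 72v²w − 36uv² + 72v³ − 15uv + 18uvw + 9u²v − 18uv² − 100vw + 120vw² + 60uvw − 120v²w − 175uw + 210uw² + 105u²w − 210uvw − 210u² + 252u²w + 126u³ − 252u²v    [distributive law]
= 60v² − 192v²w − 54uv² + 72v³ − 15uv − 132uvw − 243u²v − 100vw + 120vw² − 175uw + 210uw² + 357u²w − 210u² + 126u³    [combine like terms]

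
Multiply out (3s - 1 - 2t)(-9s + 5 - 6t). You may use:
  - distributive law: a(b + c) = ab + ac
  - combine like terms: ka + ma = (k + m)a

(3s - 1 - 2t)(-9s + 5 - 6t)
= -27s^2 + 15s - 18st + 9s - 5 + 6t + 18st - 10t + 12t^2    [distributive law]
= -27s^2 + 24s - 5 - 4t + 12t^2    [combine like terms]

-27s^2 + 24s - 5 - 4t + 12t^2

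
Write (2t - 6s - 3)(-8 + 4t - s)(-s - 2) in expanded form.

(2t - 6s - 3)(-8 + 4t - s)(-s - 2)
= (-16t + 8t^2 - 2st + 48s - 24st + 6s^2 + 24 - 12t + 3s)(-s - 2)    [distributive law]
= (-28t + 8t^2 - 26st + 51s + 6s^2 + 24)(-s - 2)    [combine like terms]
= 28st + 56t - 8st^2 - 16t^2 + 26s^2t + 52st - 51s^2 - 102s - 6s^3 - 12s^2 - 24s - 48    [distributive law]
= 80st + 56t - 8st^2 - 16t^2 + 26s^2t - 63s^2 - 126s - 6s^3 - 48    [combine like terms]

80st + 56t - 8st^2 - 16t^2 + 26s^2t - 63s^2 - 126s - 6s^3 - 48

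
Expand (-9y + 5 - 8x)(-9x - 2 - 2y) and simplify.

(-9y + 5 - 8x)(-9x - 2 - 2y)
= 81xy + 18y + 18y^2 - 45x - 10 - 10y + 72x^2 + 16x + 16xy    [distributive law]
= 97xy + 8y + 18y^2 - 29x - 10 + 72x^2    [combine like terms]

97xy + 8y + 18y^2 - 29x - 10 + 72x^2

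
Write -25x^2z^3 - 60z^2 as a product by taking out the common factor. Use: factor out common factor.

5z^2(-5x^2z - 12)

-25x^2z^3 - 60z^2
= 5(-5x^2z^3 - 12z^2)    [factor out 5]
= 5z^2(-5x^2z - 12)    [factor out z^2]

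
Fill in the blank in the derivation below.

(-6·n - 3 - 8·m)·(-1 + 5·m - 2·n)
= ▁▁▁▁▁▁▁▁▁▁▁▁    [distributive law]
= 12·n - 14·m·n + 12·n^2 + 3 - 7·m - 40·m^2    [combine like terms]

By distributive law:

6·n - 30·m·n + 12·n^2 + 3 - 15·m + 6·n + 8·m - 40·m^2 + 16·m·n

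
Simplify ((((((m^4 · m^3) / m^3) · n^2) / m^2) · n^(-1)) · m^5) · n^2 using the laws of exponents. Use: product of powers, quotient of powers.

m^7n^3

((((((m^4 · m^3) / m^3) · n^2) / m^2) · n^(-1)) · m^5) · n^2
= (((((m^7 / m^3) · n^2) / m^2) · n^(-1)) · m^5) · n^2    [product of powers]
= ((((m^4 · n^2) / m^2) · n^(-1)) · m^5) · n^2    [quotient of powers]
= m^7n^3    [quotient of powers; product of powers]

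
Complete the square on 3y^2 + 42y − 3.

3(y + 7)^2 − 150

3y^2 + 42y − 3
= 3(y^2 + 14y) − 3    [factor out 3 from the y-terms]
= 3(y^2 + 14y + 49 − 49) − 3    [add and subtract 49 inside the bracket]
= 3(y + 7)^2 − 147 − 3    [perfect-square identity]
= 3(y + 7)^2 − 150    [combine constants]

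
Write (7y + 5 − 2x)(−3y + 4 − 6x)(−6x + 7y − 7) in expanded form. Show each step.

−126xy^2 − 147y^3 + 238y^2 − 92xy + 49y + 300x^2y + 146x − 140 + 144x^2 − 72x^3

(7y + 5 − 2x)(−3y + 4 − 6x)(−6x + 7y − 7)
= (−21y^2 + 28y − 42xy − 15y + 20 − 30x + 6xy − 8x + 12x^2)(−6x + 7y − 7)    [distributive law]
= (−21y^2 + 13y − 36xy + 20 − 38x + 12x^2)(−6x + 7y − 7)    [combine like terms]
= 126xy^2 − 147y^3 + 147y^2 − 78xy + 91y^2 − 91y + 216x^2y − 252xy^2 + 252xy − 120x + 140y − 140 + 228x^2 − 266xy + 266x − 72x^3 + 84x^2y − 84x^2    [distributive law]
= −126xy^2 − 147y^3 + 238y^2 − 92xy + 49y + 300x^2y + 146x − 140 + 144x^2 − 72x^3    [combine like terms]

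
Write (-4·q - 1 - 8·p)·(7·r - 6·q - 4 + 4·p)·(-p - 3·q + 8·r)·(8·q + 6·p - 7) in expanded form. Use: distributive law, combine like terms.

5272·p·q^2·r + 1112·p^2·q·r - 134·p·q·r + 2208·q^3·r - 356·q^2·r - 1792·q^2·r^2 - 4928·p·q·r^2 + 1120·q·r^2 - 1392·p·q^3 - 208·p^2·q^2 - 404·p·q^2 - 576·q^4 - 24·q^3 - 1308·p^2·q + 638·p·q + 366·q^2 - 1123·q·r + 640·p^3·q + 2786·p^2·r - 1425·p·r + 2800·p·r^2 + 392·r^2 + 172·p^2 + 28·p + 84·q - 224·r - 392·p^3 - 1200·p^3·r - 2688·p^2·r^2 + 192·p^4

(-4·q - 1 - 8·p)·(7·r - 6·q - 4 + 4·p)·(-p - 3·q + 8·r)·(8·q + 6·p - 7)
= (-28·q·r + 24·q^2 + 16·q - 16·p·q - 7·r + 6·q + 4 - 4·p - 56·p·r + 48·p·q + 32·p - 32·p^2)·(-p - 3·q + 8·r)·(8·q + 6·p - 7)    [distributive law]
= (-28·q·r + 24·q^2 + 22·q + 32·p·q - 7·r + 4 + 28·p - 56·p·r - 32·p^2)·(-p - 3·q + 8·r)·(8·q + 6·p - 7)    [combine like terms]
= (28·p·q·r + 84·q^2·r - 224·q·r^2 - 24·p·q^2 - 72·q^3 + 192·q^2·r - 22·p·q - 66·q^2 + 176·q·r - 32·p^2·q - 96·p·q^2 + 256·p·q·r + 7·p·r + 21·q·r - 56·r^2 - 4·p - 12·q + 32·r - 28·p^2 - 84·p·q + 224·p·r + 56·p^2·r + 168·p·q·r - 448·p·r^2 + 32·p^3 + 96·p^2·q - 256·p^2·r)·(8·q + 6·p - 7)    [distributive law]
= (452·p·q·r + 276·q^2·r - 224·q·r^2 - 120·p·q^2 - 72·q^3 - 106·p·q - 66·q^2 + 197·q·r + 64·p^2·q + 231·p·r - 56·r^2 - 4·p - 12·q + 32·r - 28·p^2 - 200·p^2·r - 448·p·r^2 + 32·p^3)·(8·q + 6·p - 7)    [combine like terms]
= 3616·p·q^2·r + 2712·p^2·q·r - 3164·p·q·r + 2208·q^3·r + 1656·p·q^2·r - 1932·q^2·r - 1792·q^2·r^2 - 1344·p·q·r^2 + 1568·q·r^2 - 960·p·q^3 - 720·p^2·q^2 + 840·p·q^2 - 576·q^4 - 432·p·q^3 + 504·q^3 - 848·p·q^2 - 636·p^2·q + 742·p·q - 528·q^3 - 396·p·q^2 + 462·q^2 + 1576·q^2·r + 1182·p·q·r - 1379·q·r + 512·p^2·q^2 + 384·p^3·q - 448·p^2·q + 1848·p·q·r + 1386·p^2·r - 1617·p·r - 448·q·r^2 - 336·p·r^2 + 392·r^2 - 32·p·q - 24·p^2 + 28·p - 96·q^2 - 72·p·q + 84·q + 256·q·r + 192·p·r - 224·r - 224·p^2·q - 168·p^3 + 196·p^2 - 1600·p^2·q·r - 1200·p^3·r + 1400·p^2·r - 3584·p·q·r^2 - 2688·p^2·r^2 + 3136·p·r^2 + 256·p^3·q + 192·p^4 - 224·p^3    [distributive law]
= 5272·p·q^2·r + 1112·p^2·q·r - 134·p·q·r + 2208·q^3·r - 356·q^2·r - 1792·q^2·r^2 - 4928·p·q·r^2 + 1120·q·r^2 - 1392·p·q^3 - 208·p^2·q^2 - 404·p·q^2 - 576·q^4 - 24·q^3 - 1308·p^2·q + 638·p·q + 366·q^2 - 1123·q·r + 640·p^3·q + 2786·p^2·r - 1425·p·r + 2800·p·r^2 + 392·r^2 + 172·p^2 + 28·p + 84·q - 224·r - 392·p^3 - 1200·p^3·r - 2688·p^2·r^2 + 192·p^4    [combine like terms]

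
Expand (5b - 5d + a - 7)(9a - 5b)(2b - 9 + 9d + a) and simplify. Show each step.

55ab^2 - 451ab + 295abd + 58a^2b - 50b^3 + 295b^2 - 175b^2d - 162ad - 405ad^2 + 36a^2d + 90bd + 225bd^2 - 144a^2 + 9a^3 + 567a - 315b

(5b - 5d + a - 7)(9a - 5b)(2b - 9 + 9d + a)
= (45ab - 25b^2 - 45ad + 25bd + 9a^2 - 5ab - 63a + 35b)(2b - 9 + 9d + a)    [distributive law]
= (40ab - 25b^2 - 45ad + 25bd + 9a^2 - 63a + 35b)(2b - 9 + 9d + a)    [combine like terms]
= 80ab^2 - 360ab + 360abd + 40a^2b - 50b^3 + 225b^2 - 225b^2d - 25ab^2 - 90abd + 405ad - 405ad^2 - 45a^2d + 50b^2d - 225bd + 225bd^2 + 25abd + 18a^2b - 81a^2 + 81a^2d + 9a^3 - 126ab + 567a - 567ad - 63a^2 + 70b^2 - 315b + 315bd + 35ab    [distributive law]
= 55ab^2 - 451ab + 295abd + 58a^2b - 50b^3 + 295b^2 - 175b^2d - 162ad - 405ad^2 + 36a^2d + 90bd + 225bd^2 - 144a^2 + 9a^3 + 567a - 315b    [combine like terms]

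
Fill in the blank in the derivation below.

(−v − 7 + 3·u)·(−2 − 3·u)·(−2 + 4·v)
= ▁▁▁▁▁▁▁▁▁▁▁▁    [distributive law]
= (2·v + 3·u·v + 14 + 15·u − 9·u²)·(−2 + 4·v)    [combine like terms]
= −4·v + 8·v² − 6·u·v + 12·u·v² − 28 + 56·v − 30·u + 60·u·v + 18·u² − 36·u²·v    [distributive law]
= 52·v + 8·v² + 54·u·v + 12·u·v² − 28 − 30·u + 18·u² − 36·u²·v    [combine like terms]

Applying distributive law to the line above:

(2·v + 3·u·v + 14 + 21·u − 6·u − 9·u²)·(−2 + 4·v)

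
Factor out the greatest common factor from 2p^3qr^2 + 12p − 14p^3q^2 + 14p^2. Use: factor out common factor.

2p^3qr^2 + 12p − 14p^3q^2 + 14p^2
= 2(p^3qr^2 + 6p − 7p^3q^2 + 7p^2)    [factor out 2]
= 2p(p^2qr^2 + 6 − 7p^2q^2 + 7p)    [factor out p]

2p(p^2qr^2 + 6 − 7p^2q^2 + 7p)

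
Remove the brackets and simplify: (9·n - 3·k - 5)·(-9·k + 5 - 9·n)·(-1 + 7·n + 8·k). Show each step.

984·k·n - 1026·k·n^2 - 243·k^2·n - 265·n + 711·n^2 - 567·n^3 + 213·k^2 + 216·k^3 - 230·k + 25

(9·n - 3·k - 5)·(-9·k + 5 - 9·n)·(-1 + 7·n + 8·k)
= (-81·k·n + 45·n - 81·n^2 + 27·k^2 - 15·k + 27·k·n + 45·k - 25 + 45·n)·(-1 + 7·n + 8·k)    [distributive law]
= (-54·k·n + 90·n - 81·n^2 + 27·k^2 + 30·k - 25)·(-1 + 7·n + 8·k)    [combine like terms]
= 54·k·n - 378·k·n^2 - 432·k^2·n - 90·n + 630·n^2 + 720·k·n + 81·n^2 - 567·n^3 - 648·k·n^2 - 27·k^2 + 189·k^2·n + 216·k^3 - 30·k + 210·k·n + 240·k^2 + 25 - 175·n - 200·k    [distributive law]
= 984·k·n - 1026·k·n^2 - 243·k^2·n - 265·n + 711·n^2 - 567·n^3 + 213·k^2 + 216·k^3 - 230·k + 25    [combine like terms]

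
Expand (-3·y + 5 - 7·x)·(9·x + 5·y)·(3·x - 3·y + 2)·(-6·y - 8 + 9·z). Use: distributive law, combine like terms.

(-3·y + 5 - 7·x)·(9·x + 5·y)·(3·x - 3·y + 2)·(-6·y - 8 + 9·z)
= (-27·x·y - 15·y^2 + 45·x + 25·y - 63·x^2 - 35·x·y)·(3·x - 3·y + 2)·(-6·y - 8 + 9·z)    [distributive law]
= (-62·x·y - 15·y^2 + 45·x + 25·y - 63·x^2)·(3·x - 3·y + 2)·(-6·y - 8 + 9·z)    [combine like terms]
= (-186·x^2·y + 186·x·y^2 - 124·x·y - 45·x·y^2 + 45·y^3 - 30·y^2 + 135·x^2 - 135·x·y + 90·x + 75·x·y - 75·y^2 + 50·y - 189·x^3 + 189·x^2·y - 126·x^2)·(-6·y - 8 + 9·z)    [distributive law]
= (3·x^2·y + 141·x·y^2 - 184·x·y + 45·y^3 - 105·y^2 + 9·x^2 + 90·x + 50·y - 189·x^3)·(-6·y - 8 + 9·z)    [combine like terms]
= -18·x^2·y^2 - 24·x^2·y + 27·x^2·y·z - 846·x·y^3 - 1128·x·y^2 + 1269·x·y^2·z + 1104·x·y^2 + 1472·x·y - 1656·x·y·z - 270·y^4 - 360·y^3 + 405·y^3·z + 630·y^3 + 840·y^2 - 945·y^2·z - 54·x^2·y - 72·x^2 + 81·x^2·z - 540·x·y - 720·x + 810·x·z - 300·y^2 - 400·y + 450·y·z + 1134·x^3·y + 1512·x^3 - 1701·x^3·z    [distributive law]
= -18·x^2·y^2 - 78·x^2·y + 27·x^2·y·z - 846·x·y^3 - 24·x·y^2 + 1269·x·y^2·z + 932·x·y - 1656·x·y·z - 270·y^4 + 270·y^3 + 405·y^3·z + 540·y^2 - 945·y^2·z - 72·x^2 + 81·x^2·z - 720·x + 810·x·z - 400·y + 450·y·z + 1134·x^3·y + 1512·x^3 - 1701·x^3·z    [combine like terms]

-18·x^2·y^2 - 78·x^2·y + 27·x^2·y·z - 846·x·y^3 - 24·x·y^2 + 1269·x·y^2·z + 932·x·y - 1656·x·y·z - 270·y^4 + 270·y^3 + 405·y^3·z + 540·y^2 - 945·y^2·z - 72·x^2 + 81·x^2·z - 720·x + 810·x·z - 400·y + 450·y·z + 1134·x^3·y + 1512·x^3 - 1701·x^3·z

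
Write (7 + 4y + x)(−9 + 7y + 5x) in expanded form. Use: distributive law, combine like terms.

(7 + 4y + x)(−9 + 7y + 5x)
= −63 + 49y + 35x − 36y + 28y^2 + 20xy − 9x + 7xy + 5x^2    [distributive law]
= −63 + 13y + 26x + 28y^2 + 27xy + 5x^2    [combine like terms]

−63 + 13y + 26x + 28y^2 + 27xy + 5x^2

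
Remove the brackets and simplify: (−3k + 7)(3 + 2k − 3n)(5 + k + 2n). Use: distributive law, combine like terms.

(−3k + 7)(3 + 2k − 3n)(5 + k + 2n)
= (−9k − 6k^2 + 9kn + 21 + 14k − 21n)(5 + k + 2n)    [distributive law]
= (5k − 6k^2 + 9kn + 21 − 21n)(5 + k + 2n)    [combine like terms]
= 25k + 5k^2 + 10kn − 30k^2 − 6k^3 − 12k^2n + 45kn + 9k^2n + 18kn^2 + 105 + 21k + 42n − 105n − 21kn − 42n^2    [distributive law]
= 46k − 25k^2 + 34kn − 6k^3 − 3k^2n + 18kn^2 + 105 − 63n − 42n^2    [combine like terms]

46k − 25k^2 + 34kn − 6k^3 − 3k^2n + 18kn^2 + 105 − 63n − 42n^2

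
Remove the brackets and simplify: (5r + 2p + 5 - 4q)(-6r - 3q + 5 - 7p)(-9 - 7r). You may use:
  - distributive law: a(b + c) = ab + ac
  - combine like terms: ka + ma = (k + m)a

305r^2 + 210r^3 + 164qr - 63qr^2 - 130r + 598pr + 329pr^2 - 198pq - 154pqr + 225p + 126p^2 + 98p^2r + 315q - 225 - 108q^2 - 84q^2r

(5r + 2p + 5 - 4q)(-6r - 3q + 5 - 7p)(-9 - 7r)
= (-30r^2 - 15qr + 25r - 35pr - 12pr - 6pq + 10p - 14p^2 - 30r - 15q + 25 - 35p + 24qr + 12q^2 - 20q + 28pq)(-9 - 7r)    [distributive law]
= (-30r^2 + 9qr - 5r - 47pr + 22pq - 25p - 14p^2 - 35q + 25 + 12q^2)(-9 - 7r)    [combine like terms]
= 270r^2 + 210r^3 - 81qr - 63qr^2 + 45r + 35r^2 + 423pr + 329pr^2 - 198pq - 154pqr + 225p + 175pr + 126p^2 + 98p^2r + 315q + 245qr - 225 - 175r - 108q^2 - 84q^2r    [distributive law]
= 305r^2 + 210r^3 + 164qr - 63qr^2 - 130r + 598pr + 329pr^2 - 198pq - 154pqr + 225p + 126p^2 + 98p^2r + 315q - 225 - 108q^2 - 84q^2r    [combine like terms]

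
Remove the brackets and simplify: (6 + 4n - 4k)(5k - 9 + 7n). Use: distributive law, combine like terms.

66k - 54 + 6n - 8kn + 28n^2 - 20k^2

(6 + 4n - 4k)(5k - 9 + 7n)
= 30k - 54 + 42n + 20kn - 36n + 28n^2 - 20k^2 + 36k - 28kn    [distributive law]
= 66k - 54 + 6n - 8kn + 28n^2 - 20k^2    [combine like terms]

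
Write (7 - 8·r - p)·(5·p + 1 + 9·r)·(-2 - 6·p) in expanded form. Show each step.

(7 - 8·r - p)·(5·p + 1 + 9·r)·(-2 - 6·p)
= (35·p + 7 + 63·r - 40·p·r - 8·r - 72·r^2 - 5·p^2 - p - 9·p·r)·(-2 - 6·p)    [distributive law]
= (34·p + 7 + 55·r - 49·p·r - 72·r^2 - 5·p^2)·(-2 - 6·p)    [combine like terms]
= -68·p - 204·p^2 - 14 - 42·p - 110·r - 330·p·r + 98·p·r + 294·p^2·r + 144·r^2 + 432·p·r^2 + 10·p^2 + 30·p^3    [distributive law]
= -110·p - 194·p^2 - 14 - 110·r - 232·p·r + 294·p^2·r + 144·r^2 + 432·p·r^2 + 30·p^3    [combine like terms]

-110·p - 194·p^2 - 14 - 110·r - 232·p·r + 294·p^2·r + 144·r^2 + 432·p·r^2 + 30·p^3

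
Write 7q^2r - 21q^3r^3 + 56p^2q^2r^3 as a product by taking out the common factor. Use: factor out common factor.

7q^2r - 21q^3r^3 + 56p^2q^2r^3
= 7(q^2r - 3q^3r^3 + 8p^2q^2r^3)    [factor out 7]
= 7q^2r(1 - 3qr^2 + 8p^2r^2)    [factor out q^2r]

7q^2r(1 - 3qr^2 + 8p^2r^2)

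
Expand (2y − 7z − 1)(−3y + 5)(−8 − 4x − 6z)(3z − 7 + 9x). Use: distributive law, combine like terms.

(2y − 7z − 1)(−3y + 5)(−8 − 4x − 6z)(3z − 7 + 9x)
= (−6y^2 + 10y + 21yz − 35z + 3y − 5)(−8 − 4x − 6z)(3z − 7 + 9x)    [distributive law]
= (−6y^2 + 13y + 21yz − 35z − 5)(−8 − 4x − 6z)(3z − 7 + 9x)    [combine like terms]
= (48y^2 + 24xy^2 + 36y^2z − 104y − 52xy − 78yz − 168yz − 84xyz − 126yz^2 + 280z + 140xz + 210z^2 + 40 + 20x + 30z)(3z − 7 + 9x)    [distributive law]
= (48y^2 + 24xy^2 + 36y^2z − 104y − 52xy − 246yz − 84xyz − 126yz^2 + 310z + 140xz + 210z^2 + 40 + 20x)(3z − 7 + 9x)    [combine like terms]
= 144y^2z − 336y^2 + 432xy^2 + 72xy^2z − 168xy^2 + 216x^2y^2 + 108y^2z^2 − 252y^2z + 324xy^2z − 312yz + 728y − 936xy − 156xyz + 364xy − 468x^2y − 738yz^2 + 1722yz − 2214xyz − 252xyz^2 + 588xyz − 756x^2yz − 378yz^3 + 882yz^2 − 1134xyz^2 + 930z^2 − 2170z + 2790xz + 420xz^2 − 980xz + 1260x^2z + 630z^3 − 1470z^2 + 1890xz^2 + 120z − 280 + 360x + 60xz − 140x + 180x^2    [distributive law]
= −108y^2z − 336y^2 + 264xy^2 + 396xy^2z + 216x^2y^2 + 108y^2z^2 + 1410yz + 728y − 572xy − 1782xyz − 468x^2y + 144yz^2 − 1386xyz^2 − 756x^2yz − 378yz^3 − 540z^2 − 2050z + 1870xz + 2310xz^2 + 1260x^2z + 630z^3 − 280 + 220x + 180x^2    [combine like terms]

−108y^2z − 336y^2 + 264xy^2 + 396xy^2z + 216x^2y^2 + 108y^2z^2 + 1410yz + 728y − 572xy − 1782xyz − 468x^2y + 144yz^2 − 1386xyz^2 − 756x^2yz − 378yz^3 − 540z^2 − 2050z + 1870xz + 2310xz^2 + 1260x^2z + 630z^3 − 280 + 220x + 180x^2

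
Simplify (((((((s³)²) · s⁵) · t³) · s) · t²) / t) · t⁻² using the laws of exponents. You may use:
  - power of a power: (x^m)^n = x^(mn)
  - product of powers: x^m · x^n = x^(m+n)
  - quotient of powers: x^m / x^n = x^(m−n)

(((((((s³)²) · s⁵) · t³) · s) · t²) / t) · t⁻²
= (((((s⁶ · s⁵) · t³) · s) · t²) / t) · t⁻²    [power of a power]
= ((((s¹¹ · t³) · s) · t²) / t) · t⁻²    [product of powers]
= s¹²·t²    [quotient of powers; product of powers]

s¹²·t²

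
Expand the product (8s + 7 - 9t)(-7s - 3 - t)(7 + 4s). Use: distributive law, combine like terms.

-684s² - 224s³ - 595s + 465st + 220s²t - 147 + 140t + 63t² + 36st²

(8s + 7 - 9t)(-7s - 3 - t)(7 + 4s)
= (-56s² - 24s - 8st - 49s - 21 - 7t + 63st + 27t + 9t²)(7 + 4s)    [distributive law]
= (-56s² - 73s + 55st - 21 + 20t + 9t²)(7 + 4s)    [combine like terms]
= -392s² - 224s³ - 511s - 292s² + 385st + 220s²t - 147 - 84s + 140t + 80st + 63t² + 36st²    [distributive law]
= -684s² - 224s³ - 595s + 465st + 220s²t - 147 + 140t + 63t² + 36st²    [combine like terms]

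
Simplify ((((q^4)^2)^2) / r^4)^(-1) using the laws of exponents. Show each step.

((((q^4)^2)^2) / r^4)^(-1)
= ((((q^4)^2)^2)^(-1)) / ((r^4)^(-1))    [power of a quotient]
= (((q^4)^2)^(-2)) / ((r^4)^(-1))    [power of a power]
= ((q^4)^(-4)) / ((r^4)^(-1))    [power of a power]
= q^(-16) / ((r^4)^(-1))    [power of a power]
= q^(-16) / r^(-4)    [power of a power]
= q^(-16)r^4    [quotient of powers]

q^(-16)r^4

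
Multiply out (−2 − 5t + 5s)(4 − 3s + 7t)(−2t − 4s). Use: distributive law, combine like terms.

16t + 32s + 84st − 104s^2 + 68t^2 + 40st^2 − 170s^2t + 70t^3 + 60s^3

(−2 − 5t + 5s)(4 − 3s + 7t)(−2t − 4s)
= (−8 + 6s − 14t − 20t + 15st − 35t^2 + 20s − 15s^2 + 35st)(−2t − 4s)    [distributive law]
= (−8 + 26s − 34t + 50st − 35t^2 − 15s^2)(−2t − 4s)    [combine like terms]
= 16t + 32s − 52st − 104s^2 + 68t^2 + 136st − 100st^2 − 200s^2t + 70t^3 + 140st^2 + 30s^2t + 60s^3    [distributive law]
= 16t + 32s + 84st − 104s^2 + 68t^2 + 40st^2 − 170s^2t + 70t^3 + 60s^3    [combine like terms]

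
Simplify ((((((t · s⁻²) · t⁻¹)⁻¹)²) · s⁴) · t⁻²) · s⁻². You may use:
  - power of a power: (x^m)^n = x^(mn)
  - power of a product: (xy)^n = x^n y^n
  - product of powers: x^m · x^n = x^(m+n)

s⁶·t⁻²

((((((t · s⁻²) · t⁻¹)⁻¹)²) · s⁴) · t⁻²) · s⁻²
= (((((t · s⁻²) · t⁻¹)⁻²) · s⁴) · t⁻²) · s⁻²    [power of a power]
= (((((t · s⁻²)⁻²) · ((t⁻¹)⁻²)) · s⁴) · t⁻²) · s⁻²    [power of a product]
= (((((t⁻²) · ((s⁻²)⁻²)) · ((t⁻¹)⁻²)) · s⁴) · t⁻²) · s⁻²    [power of a product]
= ((((t⁻² · s⁴) · ((t⁻¹)⁻²)) · s⁴) · t⁻²) · s⁻²    [power of a power]
= ((((t⁻² · s⁴) · t²) · s⁴) · t⁻²) · s⁻²    [power of a power]
= s⁶·t⁻²    [product of powers]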